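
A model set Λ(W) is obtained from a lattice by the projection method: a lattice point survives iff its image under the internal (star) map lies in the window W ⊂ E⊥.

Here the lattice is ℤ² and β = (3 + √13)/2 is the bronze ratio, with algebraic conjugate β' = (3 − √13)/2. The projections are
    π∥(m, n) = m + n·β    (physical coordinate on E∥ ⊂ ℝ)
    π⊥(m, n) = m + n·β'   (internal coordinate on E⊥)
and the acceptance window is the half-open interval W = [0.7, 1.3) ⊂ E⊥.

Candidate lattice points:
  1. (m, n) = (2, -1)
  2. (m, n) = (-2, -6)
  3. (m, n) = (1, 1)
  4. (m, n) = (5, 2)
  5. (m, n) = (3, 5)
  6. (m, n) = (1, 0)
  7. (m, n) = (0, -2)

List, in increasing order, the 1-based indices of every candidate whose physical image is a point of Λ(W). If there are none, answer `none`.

β' = (3−√13)/2 ≈ -0.302776.
candidate 1: (m,n)=(2,-1) → π∥ = 2-1·β ≈ -1.302776, π⊥ = 2-1·β' ≈ 2.302776 ∉ [0.7, 1.3) ⇒ out
candidate 2: (m,n)=(-2,-6) → π∥ = -2-6·β ≈ -21.816654, π⊥ = -2-6·β' ≈ -0.183346 ∉ [0.7, 1.3) ⇒ out
candidate 3: (m,n)=(1,1) → π∥ = 1+1·β ≈ 4.302776, π⊥ = 1+1·β' ≈ 0.697224 ∉ [0.7, 1.3) ⇒ out
candidate 4: (m,n)=(5,2) → π∥ = 5+2·β ≈ 11.605551, π⊥ = 5+2·β' ≈ 4.394449 ∉ [0.7, 1.3) ⇒ out
candidate 5: (m,n)=(3,5) → π∥ = 3+5·β ≈ 19.513878, π⊥ = 3+5·β' ≈ 1.486122 ∉ [0.7, 1.3) ⇒ out
candidate 6: (m,n)=(1,0) → π∥ = 1+0·β ≈ 1.000000, π⊥ = 1+0·β' ≈ 1.000000 ∈ [0.7, 1.3) ⇒ IN Λ
candidate 7: (m,n)=(0,-2) → π∥ = 0-2·β ≈ -6.605551, π⊥ = 0-2·β' ≈ 0.605551 ∉ [0.7, 1.3) ⇒ out

6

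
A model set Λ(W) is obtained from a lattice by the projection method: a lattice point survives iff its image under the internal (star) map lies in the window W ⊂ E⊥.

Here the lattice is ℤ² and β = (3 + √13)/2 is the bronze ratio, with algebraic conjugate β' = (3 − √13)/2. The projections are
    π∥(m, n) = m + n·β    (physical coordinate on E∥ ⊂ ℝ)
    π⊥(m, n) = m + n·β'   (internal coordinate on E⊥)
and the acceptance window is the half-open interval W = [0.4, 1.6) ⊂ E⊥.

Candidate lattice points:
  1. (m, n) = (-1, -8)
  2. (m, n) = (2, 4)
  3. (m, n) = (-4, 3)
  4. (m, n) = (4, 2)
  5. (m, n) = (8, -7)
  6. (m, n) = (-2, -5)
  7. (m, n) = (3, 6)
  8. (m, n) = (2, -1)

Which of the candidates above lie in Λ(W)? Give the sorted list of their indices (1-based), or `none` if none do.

1, 2, 7

Compute β' = (3−√13)/2 = -0.302776, so π⊥(m,n) = m -0.302776·n.
[1] lift (-1,-8): star map gives 1.422205; window check 0.4 ≤ 1.422205 < 1.6 is true → IN Λ
[2] lift (2,4): star map gives 0.788897; window check 0.4 ≤ 0.788897 < 1.6 is true → IN Λ
[3] lift (-4,3): star map gives -4.908327; window check 0.4 ≤ -4.908327 < 1.6 is false → out
[4] lift (4,2): star map gives 3.394449; window check 0.4 ≤ 3.394449 < 1.6 is false → out
[5] lift (8,-7): star map gives 10.119429; window check 0.4 ≤ 10.119429 < 1.6 is false → out
[6] lift (-2,-5): star map gives -0.486122; window check 0.4 ≤ -0.486122 < 1.6 is false → out
[7] lift (3,6): star map gives 1.183346; window check 0.4 ≤ 1.183346 < 1.6 is true → IN Λ
[8] lift (2,-1): star map gives 2.302776; window check 0.4 ≤ 2.302776 < 1.6 is false → out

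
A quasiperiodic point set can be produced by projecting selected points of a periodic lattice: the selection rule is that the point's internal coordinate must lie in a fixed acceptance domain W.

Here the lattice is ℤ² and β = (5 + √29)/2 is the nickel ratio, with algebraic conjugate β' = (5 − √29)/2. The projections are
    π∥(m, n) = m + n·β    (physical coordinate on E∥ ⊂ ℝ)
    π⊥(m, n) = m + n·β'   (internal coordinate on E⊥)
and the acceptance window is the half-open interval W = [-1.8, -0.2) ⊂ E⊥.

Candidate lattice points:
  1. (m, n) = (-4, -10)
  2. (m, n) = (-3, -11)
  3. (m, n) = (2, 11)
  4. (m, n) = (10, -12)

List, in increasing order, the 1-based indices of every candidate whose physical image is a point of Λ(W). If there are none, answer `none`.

2

β' = (5−√29)/2 ≈ -0.19258.
#1 (-4,-10): internal coord -4 + (-10)·β' = -2.07418; -2.07418 ∉ [-1.8, -0.2) → out
#2 (-3,-11): internal coord -3 + (-11)·β' = -0.88159; -0.88159 ∈ [-1.8, -0.2) → IN Λ
#3 (2,11): internal coord 2 + (11)·β' = -0.11841; -0.11841 ∉ [-1.8, -0.2) → out
#4 (10,-12): internal coord 10 + (-12)·β' = +12.31099; +12.31099 ∉ [-1.8, -0.2) → out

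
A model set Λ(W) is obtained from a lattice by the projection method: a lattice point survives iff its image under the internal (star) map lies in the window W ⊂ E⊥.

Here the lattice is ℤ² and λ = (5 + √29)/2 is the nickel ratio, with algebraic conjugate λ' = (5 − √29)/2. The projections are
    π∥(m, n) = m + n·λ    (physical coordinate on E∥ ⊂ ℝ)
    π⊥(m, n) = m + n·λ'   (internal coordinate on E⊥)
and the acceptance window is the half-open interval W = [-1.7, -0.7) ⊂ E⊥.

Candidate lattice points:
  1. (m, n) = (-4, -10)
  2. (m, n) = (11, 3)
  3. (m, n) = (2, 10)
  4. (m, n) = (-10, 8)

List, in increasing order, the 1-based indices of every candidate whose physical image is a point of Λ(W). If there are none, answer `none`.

λ' = (5−√29)/2 ≈ -0.192582.
candidate 1: (m,n)=(-4,-10) → π∥ = -4-10·λ ≈ -55.925824, π⊥ = -4-10·λ' ≈ -2.074176 ∉ [-1.7, -0.7) ⇒ out
candidate 2: (m,n)=(11,3) → π∥ = 11+3·λ ≈ 26.577747, π⊥ = 11+3·λ' ≈ 10.422253 ∉ [-1.7, -0.7) ⇒ out
candidate 3: (m,n)=(2,10) → π∥ = 2+10·λ ≈ 53.925824, π⊥ = 2+10·λ' ≈ 0.074176 ∉ [-1.7, -0.7) ⇒ out
candidate 4: (m,n)=(-10,8) → π∥ = -10+8·λ ≈ 31.540659, π⊥ = -10+8·λ' ≈ -11.540659 ∉ [-1.7, -0.7) ⇒ out

none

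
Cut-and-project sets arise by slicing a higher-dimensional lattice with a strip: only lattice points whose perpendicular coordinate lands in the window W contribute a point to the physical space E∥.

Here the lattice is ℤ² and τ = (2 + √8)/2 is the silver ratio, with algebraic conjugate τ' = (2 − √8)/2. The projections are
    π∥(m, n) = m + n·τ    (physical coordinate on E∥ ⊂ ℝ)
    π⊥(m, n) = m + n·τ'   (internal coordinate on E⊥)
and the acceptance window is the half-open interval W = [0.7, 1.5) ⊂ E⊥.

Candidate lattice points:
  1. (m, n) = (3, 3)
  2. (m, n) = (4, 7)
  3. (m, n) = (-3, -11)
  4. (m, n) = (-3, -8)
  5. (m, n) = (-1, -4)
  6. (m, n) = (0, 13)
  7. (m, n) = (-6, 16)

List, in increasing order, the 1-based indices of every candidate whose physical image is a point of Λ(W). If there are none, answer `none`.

2

Compute τ' = (2−√8)/2 = -0.414214, so π⊥(m,n) = m -0.414214·n.
#1 (3,3): internal coord 3 + (3)·τ' = +1.757359; +1.757359 ∉ [0.7, 1.5) → out
#2 (4,7): internal coord 4 + (7)·τ' = +1.100505; +1.100505 ∈ [0.7, 1.5) → IN Λ
#3 (-3,-11): internal coord -3 + (-11)·τ' = +1.556349; +1.556349 ∉ [0.7, 1.5) → out
#4 (-3,-8): internal coord -3 + (-8)·τ' = +0.313708; +0.313708 ∉ [0.7, 1.5) → out
#5 (-1,-4): internal coord -1 + (-4)·τ' = +0.656854; +0.656854 ∉ [0.7, 1.5) → out
#6 (0,13): internal coord 0 + (13)·τ' = -5.384776; -5.384776 ∉ [0.7, 1.5) → out
#7 (-6,16): internal coord -6 + (16)·τ' = -12.627417; -12.627417 ∉ [0.7, 1.5) → out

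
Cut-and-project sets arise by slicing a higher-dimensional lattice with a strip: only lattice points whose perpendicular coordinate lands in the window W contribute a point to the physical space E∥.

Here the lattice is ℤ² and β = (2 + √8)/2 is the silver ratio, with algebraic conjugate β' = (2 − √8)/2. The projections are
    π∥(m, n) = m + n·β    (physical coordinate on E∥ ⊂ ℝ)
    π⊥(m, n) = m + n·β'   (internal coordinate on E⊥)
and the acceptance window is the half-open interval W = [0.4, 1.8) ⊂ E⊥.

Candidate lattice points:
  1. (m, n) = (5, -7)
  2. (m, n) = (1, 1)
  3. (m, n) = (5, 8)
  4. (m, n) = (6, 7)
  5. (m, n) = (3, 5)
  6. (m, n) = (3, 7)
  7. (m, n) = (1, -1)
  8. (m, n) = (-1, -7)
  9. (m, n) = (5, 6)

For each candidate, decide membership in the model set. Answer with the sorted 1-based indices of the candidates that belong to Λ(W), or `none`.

Numerically β ≈ 2.41421 and β' = −1/β ≈ -0.41421.
[1] lift (5,-7): star map gives 7.89949; window check 0.4 ≤ 7.89949 < 1.8 is false → out
[2] lift (1,1): star map gives 0.58579; window check 0.4 ≤ 0.58579 < 1.8 is true → IN Λ
[3] lift (5,8): star map gives 1.68629; window check 0.4 ≤ 1.68629 < 1.8 is true → IN Λ
[4] lift (6,7): star map gives 3.10051; window check 0.4 ≤ 3.10051 < 1.8 is false → out
[5] lift (3,5): star map gives 0.92893; window check 0.4 ≤ 0.92893 < 1.8 is true → IN Λ
[6] lift (3,7): star map gives 0.10051; window check 0.4 ≤ 0.10051 < 1.8 is false → out
[7] lift (1,-1): star map gives 1.41421; window check 0.4 ≤ 1.41421 < 1.8 is true → IN Λ
[8] lift (-1,-7): star map gives 1.89949; window check 0.4 ≤ 1.89949 < 1.8 is false → out
[9] lift (5,6): star map gives 2.51472; window check 0.4 ≤ 2.51472 < 1.8 is false → out

2, 3, 5, 7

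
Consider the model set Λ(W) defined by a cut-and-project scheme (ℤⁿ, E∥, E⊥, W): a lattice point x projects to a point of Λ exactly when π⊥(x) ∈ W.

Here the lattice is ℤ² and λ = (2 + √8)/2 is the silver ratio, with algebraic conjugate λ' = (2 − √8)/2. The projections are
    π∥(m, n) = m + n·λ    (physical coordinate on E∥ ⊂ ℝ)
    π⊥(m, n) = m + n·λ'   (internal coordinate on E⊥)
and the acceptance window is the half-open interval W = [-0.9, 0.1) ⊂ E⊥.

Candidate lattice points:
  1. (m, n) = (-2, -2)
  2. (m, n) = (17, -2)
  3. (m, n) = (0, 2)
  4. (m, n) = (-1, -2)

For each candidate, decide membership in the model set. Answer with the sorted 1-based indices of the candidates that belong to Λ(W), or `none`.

3, 4

Compute λ' = (2−√8)/2 = -0.41421, so π⊥(m,n) = m -0.41421·n.
#1 (-2,-2): internal coord -2 + (-2)·λ' = -1.17157; -1.17157 ∉ [-0.9, 0.1) → out
#2 (17,-2): internal coord 17 + (-2)·λ' = +17.82843; +17.82843 ∉ [-0.9, 0.1) → out
#3 (0,2): internal coord 0 + (2)·λ' = -0.82843; -0.82843 ∈ [-0.9, 0.1) → IN Λ
#4 (-1,-2): internal coord -1 + (-2)·λ' = -0.17157; -0.17157 ∈ [-0.9, 0.1) → IN Λ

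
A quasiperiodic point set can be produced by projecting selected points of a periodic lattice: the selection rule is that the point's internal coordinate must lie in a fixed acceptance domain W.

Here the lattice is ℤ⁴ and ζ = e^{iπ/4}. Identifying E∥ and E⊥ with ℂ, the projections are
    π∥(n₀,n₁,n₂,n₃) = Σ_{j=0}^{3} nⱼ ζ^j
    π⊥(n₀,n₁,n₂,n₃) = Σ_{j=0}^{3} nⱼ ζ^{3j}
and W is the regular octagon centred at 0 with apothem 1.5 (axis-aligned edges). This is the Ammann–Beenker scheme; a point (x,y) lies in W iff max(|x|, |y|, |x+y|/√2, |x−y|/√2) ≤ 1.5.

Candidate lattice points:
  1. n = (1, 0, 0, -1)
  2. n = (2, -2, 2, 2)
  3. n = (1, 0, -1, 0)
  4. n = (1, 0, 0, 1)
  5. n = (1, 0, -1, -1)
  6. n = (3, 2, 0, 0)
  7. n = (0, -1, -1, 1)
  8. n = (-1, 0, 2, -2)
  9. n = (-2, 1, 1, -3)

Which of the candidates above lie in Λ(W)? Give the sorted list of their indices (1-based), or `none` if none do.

1, 3, 5

π⊥(n) = n₀ + n₁ζ³ + n₂ζ⁶ + n₃ζ⁹ where ζ = e^{iπ/4}.
candidate 1: n = (1, 0, 0, -1) → π⊥ ≈ (+0.29289, -0.70711); max(|x|,|y|,|x±y|/√2) = 0.70711 ≤ 1.5 ⇒ ∈ W
candidate 2: n = (2, -2, 2, 2) → π⊥ ≈ (+4.82843, -2.00000); max(|x|,|y|,|x±y|/√2) = 4.82843 > 1.5 ⇒ ∉ W
candidate 3: n = (1, 0, -1, 0) → π⊥ ≈ (+1.00000, +1.00000); max(|x|,|y|,|x±y|/√2) = 1.41421 ≤ 1.5 ⇒ ∈ W
candidate 4: n = (1, 0, 0, 1) → π⊥ ≈ (+1.70711, +0.70711); max(|x|,|y|,|x±y|/√2) = 1.70711 > 1.5 ⇒ ∉ W
candidate 5: n = (1, 0, -1, -1) → π⊥ ≈ (+0.29289, +0.29289); max(|x|,|y|,|x±y|/√2) = 0.41421 ≤ 1.5 ⇒ ∈ W
candidate 6: n = (3, 2, 0, 0) → π⊥ ≈ (+1.58579, +1.41421); max(|x|,|y|,|x±y|/√2) = 2.12132 > 1.5 ⇒ ∉ W
candidate 7: n = (0, -1, -1, 1) → π⊥ ≈ (+1.41421, +1.00000); max(|x|,|y|,|x±y|/√2) = 1.70711 > 1.5 ⇒ ∉ W
candidate 8: n = (-1, 0, 2, -2) → π⊥ ≈ (-2.41421, -3.41421); max(|x|,|y|,|x±y|/√2) = 4.12132 > 1.5 ⇒ ∉ W
candidate 9: n = (-2, 1, 1, -3) → π⊥ ≈ (-4.82843, -2.41421); max(|x|,|y|,|x±y|/√2) = 5.12132 > 1.5 ⇒ ∉ W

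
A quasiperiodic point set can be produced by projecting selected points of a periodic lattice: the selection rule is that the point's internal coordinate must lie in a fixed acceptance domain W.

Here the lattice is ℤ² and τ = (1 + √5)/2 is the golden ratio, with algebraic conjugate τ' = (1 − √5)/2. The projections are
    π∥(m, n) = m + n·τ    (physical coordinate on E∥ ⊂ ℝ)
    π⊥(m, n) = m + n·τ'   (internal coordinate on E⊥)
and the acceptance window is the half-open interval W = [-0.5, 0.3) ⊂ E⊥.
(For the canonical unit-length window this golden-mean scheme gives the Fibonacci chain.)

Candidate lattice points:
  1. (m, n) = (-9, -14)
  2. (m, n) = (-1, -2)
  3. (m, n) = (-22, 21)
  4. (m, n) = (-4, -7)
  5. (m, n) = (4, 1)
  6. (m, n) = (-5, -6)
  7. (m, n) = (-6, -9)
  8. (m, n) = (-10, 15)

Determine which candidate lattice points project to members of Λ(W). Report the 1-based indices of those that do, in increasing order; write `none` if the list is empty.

1, 2, 7

Numerically τ ≈ 1.618034 and τ' = −1/τ ≈ -0.618034.
#1 (-9,-14): internal coord -9 + (-14)·τ' = -0.347524; -0.347524 ∈ [-0.5, 0.3) → IN Λ
#2 (-1,-2): internal coord -1 + (-2)·τ' = +0.236068; +0.236068 ∈ [-0.5, 0.3) → IN Λ
#3 (-22,21): internal coord -22 + (21)·τ' = -34.978714; -34.978714 ∉ [-0.5, 0.3) → out
#4 (-4,-7): internal coord -4 + (-7)·τ' = +0.326238; +0.326238 ∉ [-0.5, 0.3) → out
#5 (4,1): internal coord 4 + (1)·τ' = +3.381966; +3.381966 ∉ [-0.5, 0.3) → out
#6 (-5,-6): internal coord -5 + (-6)·τ' = -1.291796; -1.291796 ∉ [-0.5, 0.3) → out
#7 (-6,-9): internal coord -6 + (-9)·τ' = -0.437694; -0.437694 ∈ [-0.5, 0.3) → IN Λ
#8 (-10,15): internal coord -10 + (15)·τ' = -19.270510; -19.270510 ∉ [-0.5, 0.3) → out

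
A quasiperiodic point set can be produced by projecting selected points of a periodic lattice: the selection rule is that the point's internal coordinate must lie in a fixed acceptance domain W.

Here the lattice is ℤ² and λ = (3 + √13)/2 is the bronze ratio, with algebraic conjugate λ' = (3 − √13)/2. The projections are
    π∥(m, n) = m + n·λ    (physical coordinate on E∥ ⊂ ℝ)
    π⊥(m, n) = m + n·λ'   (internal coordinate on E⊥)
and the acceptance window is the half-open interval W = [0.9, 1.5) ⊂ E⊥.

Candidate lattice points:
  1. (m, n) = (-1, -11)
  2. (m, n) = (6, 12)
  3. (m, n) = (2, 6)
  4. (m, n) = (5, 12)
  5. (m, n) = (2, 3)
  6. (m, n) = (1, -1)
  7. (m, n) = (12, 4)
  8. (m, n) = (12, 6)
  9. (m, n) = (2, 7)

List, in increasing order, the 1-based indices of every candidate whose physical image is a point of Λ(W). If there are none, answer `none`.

4, 5, 6

λ' = (3−√13)/2 ≈ -0.302776.
#1 (-1,-11): internal coord -1 + (-11)·λ' = +2.330532; +2.330532 ∉ [0.9, 1.5) → out
#2 (6,12): internal coord 6 + (12)·λ' = +2.366692; +2.366692 ∉ [0.9, 1.5) → out
#3 (2,6): internal coord 2 + (6)·λ' = +0.183346; +0.183346 ∉ [0.9, 1.5) → out
#4 (5,12): internal coord 5 + (12)·λ' = +1.366692; +1.366692 ∈ [0.9, 1.5) → IN Λ
#5 (2,3): internal coord 2 + (3)·λ' = +1.091673; +1.091673 ∈ [0.9, 1.5) → IN Λ
#6 (1,-1): internal coord 1 + (-1)·λ' = +1.302776; +1.302776 ∈ [0.9, 1.5) → IN Λ
#7 (12,4): internal coord 12 + (4)·λ' = +10.788897; +10.788897 ∉ [0.9, 1.5) → out
#8 (12,6): internal coord 12 + (6)·λ' = +10.183346; +10.183346 ∉ [0.9, 1.5) → out
#9 (2,7): internal coord 2 + (7)·λ' = -0.119429; -0.119429 ∉ [0.9, 1.5) → out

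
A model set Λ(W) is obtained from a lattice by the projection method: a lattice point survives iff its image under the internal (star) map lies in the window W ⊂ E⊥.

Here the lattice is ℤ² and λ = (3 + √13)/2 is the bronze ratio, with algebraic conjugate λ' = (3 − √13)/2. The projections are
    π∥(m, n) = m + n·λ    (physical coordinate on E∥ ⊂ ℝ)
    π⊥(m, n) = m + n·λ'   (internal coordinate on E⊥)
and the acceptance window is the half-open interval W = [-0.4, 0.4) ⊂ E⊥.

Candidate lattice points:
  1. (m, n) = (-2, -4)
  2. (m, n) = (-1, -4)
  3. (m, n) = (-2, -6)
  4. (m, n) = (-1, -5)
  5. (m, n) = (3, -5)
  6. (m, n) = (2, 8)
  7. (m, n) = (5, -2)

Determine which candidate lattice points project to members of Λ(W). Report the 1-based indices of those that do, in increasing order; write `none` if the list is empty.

λ' = (3−√13)/2 ≈ -0.3028.
[1] lift (-2,-4): star map gives -0.7889; window check -0.4 ≤ -0.7889 < 0.4 is false → out
[2] lift (-1,-4): star map gives 0.2111; window check -0.4 ≤ 0.2111 < 0.4 is true → IN Λ
[3] lift (-2,-6): star map gives -0.1833; window check -0.4 ≤ -0.1833 < 0.4 is true → IN Λ
[4] lift (-1,-5): star map gives 0.5139; window check -0.4 ≤ 0.5139 < 0.4 is false → out
[5] lift (3,-5): star map gives 4.5139; window check -0.4 ≤ 4.5139 < 0.4 is false → out
[6] lift (2,8): star map gives -0.4222; window check -0.4 ≤ -0.4222 < 0.4 is false → out
[7] lift (5,-2): star map gives 5.6056; window check -0.4 ≤ 5.6056 < 0.4 is false → out

2, 3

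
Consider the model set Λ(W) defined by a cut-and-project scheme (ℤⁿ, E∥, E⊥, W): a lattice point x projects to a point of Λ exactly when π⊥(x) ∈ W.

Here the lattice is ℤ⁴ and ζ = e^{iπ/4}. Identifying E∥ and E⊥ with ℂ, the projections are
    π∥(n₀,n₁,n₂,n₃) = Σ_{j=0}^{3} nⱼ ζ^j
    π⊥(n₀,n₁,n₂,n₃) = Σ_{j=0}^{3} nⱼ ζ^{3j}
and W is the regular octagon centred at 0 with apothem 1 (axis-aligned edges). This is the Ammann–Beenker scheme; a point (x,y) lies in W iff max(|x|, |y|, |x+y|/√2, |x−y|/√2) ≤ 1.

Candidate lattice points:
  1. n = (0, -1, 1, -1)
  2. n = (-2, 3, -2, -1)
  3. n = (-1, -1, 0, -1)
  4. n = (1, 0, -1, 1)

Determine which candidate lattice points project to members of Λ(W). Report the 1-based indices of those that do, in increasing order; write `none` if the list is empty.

π⊥(n) = n₀ + n₁ζ³ + n₂ζ⁶ + n₃ζ⁹ where ζ = e^{iπ/4}.
#1 (0, -1, 1, -1): internal (0.000000, -2.414214); octagon support 2.414214 vs apothem 1 → ∉ W
#2 (-2, 3, -2, -1): internal (-4.828427, 3.414214); octagon support 5.828427 vs apothem 1 → ∉ W
#3 (-1, -1, 0, -1): internal (-1.000000, -1.414214); octagon support 1.707107 vs apothem 1 → ∉ W
#4 (1, 0, -1, 1): internal (1.707107, 1.707107); octagon support 2.414214 vs apothem 1 → ∉ W

none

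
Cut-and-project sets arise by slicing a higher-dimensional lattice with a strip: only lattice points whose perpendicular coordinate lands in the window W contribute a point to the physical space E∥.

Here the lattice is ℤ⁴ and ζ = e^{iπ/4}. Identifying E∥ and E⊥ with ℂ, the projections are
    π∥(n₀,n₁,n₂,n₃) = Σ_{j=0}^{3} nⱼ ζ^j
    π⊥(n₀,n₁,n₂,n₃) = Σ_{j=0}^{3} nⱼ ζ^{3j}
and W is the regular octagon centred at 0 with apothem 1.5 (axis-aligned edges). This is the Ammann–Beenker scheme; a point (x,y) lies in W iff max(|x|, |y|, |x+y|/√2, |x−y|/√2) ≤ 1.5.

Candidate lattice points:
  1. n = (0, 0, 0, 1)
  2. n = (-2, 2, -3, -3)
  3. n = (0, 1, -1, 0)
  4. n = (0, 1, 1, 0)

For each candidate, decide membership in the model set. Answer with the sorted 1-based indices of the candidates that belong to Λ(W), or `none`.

With ζ = e^{iπ/4} the internal vectors are ζ^0,ζ^3,ζ^6,ζ^9.
#1 (0, 0, 0, 1): internal (0.7071, 0.7071); octagon support 1.0000 vs apothem 1.5 → ∈ W
#2 (-2, 2, -3, -3): internal (-5.5355, 2.2929); octagon support 5.5355 vs apothem 1.5 → ∉ W
#3 (0, 1, -1, 0): internal (-0.7071, 1.7071); octagon support 1.7071 vs apothem 1.5 → ∉ W
#4 (0, 1, 1, 0): internal (-0.7071, -0.2929); octagon support 0.7071 vs apothem 1.5 → ∈ W

1, 4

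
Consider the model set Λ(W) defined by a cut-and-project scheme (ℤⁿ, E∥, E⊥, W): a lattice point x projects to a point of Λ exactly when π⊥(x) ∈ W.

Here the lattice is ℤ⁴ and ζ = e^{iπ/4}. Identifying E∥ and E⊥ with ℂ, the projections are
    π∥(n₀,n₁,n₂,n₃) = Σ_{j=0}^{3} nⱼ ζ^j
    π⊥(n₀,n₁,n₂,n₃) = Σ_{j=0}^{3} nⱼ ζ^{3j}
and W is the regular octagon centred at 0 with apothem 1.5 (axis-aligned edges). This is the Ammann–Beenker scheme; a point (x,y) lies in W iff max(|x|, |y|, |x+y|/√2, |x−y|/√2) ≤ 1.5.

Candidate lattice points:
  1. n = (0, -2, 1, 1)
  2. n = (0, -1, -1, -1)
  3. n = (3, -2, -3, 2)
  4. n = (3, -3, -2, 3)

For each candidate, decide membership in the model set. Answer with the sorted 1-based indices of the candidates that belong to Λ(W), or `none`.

Internal map: ζ^{3j} for j=0..3 gives (1,0), (−√2/2,√2/2), (0,−1), (√2/2,√2/2).
#1 (0, -2, 1, 1): internal (2.12132, -1.70711); octagon support 2.70711 vs apothem 1.5 → ∉ W
#2 (0, -1, -1, -1): internal (0.00000, -0.41421); octagon support 0.41421 vs apothem 1.5 → ∈ W
#3 (3, -2, -3, 2): internal (5.82843, 3.00000); octagon support 6.24264 vs apothem 1.5 → ∉ W
#4 (3, -3, -2, 3): internal (7.24264, 2.00000); octagon support 7.24264 vs apothem 1.5 → ∉ W

2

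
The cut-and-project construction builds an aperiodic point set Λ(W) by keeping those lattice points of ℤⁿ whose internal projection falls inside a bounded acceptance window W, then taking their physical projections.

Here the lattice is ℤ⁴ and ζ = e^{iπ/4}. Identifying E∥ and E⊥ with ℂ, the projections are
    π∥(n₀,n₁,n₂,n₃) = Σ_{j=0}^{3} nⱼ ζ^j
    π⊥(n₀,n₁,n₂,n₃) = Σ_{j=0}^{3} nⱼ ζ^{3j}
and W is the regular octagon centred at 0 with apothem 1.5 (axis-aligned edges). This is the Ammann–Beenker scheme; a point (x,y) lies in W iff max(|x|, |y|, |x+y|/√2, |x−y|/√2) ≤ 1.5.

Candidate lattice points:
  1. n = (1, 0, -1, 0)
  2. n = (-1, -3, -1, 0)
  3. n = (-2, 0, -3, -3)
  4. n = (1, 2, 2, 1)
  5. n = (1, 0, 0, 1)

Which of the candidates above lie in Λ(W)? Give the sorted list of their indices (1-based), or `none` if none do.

1, 4

π⊥(n) = n₀ + n₁ζ³ + n₂ζ⁶ + n₃ζ⁹ where ζ = e^{iπ/4}.
#1 (1, 0, -1, 0): internal (1.000000, 1.000000); octagon support 1.414214 vs apothem 1.5 → ∈ W
#2 (-1, -3, -1, 0): internal (1.121320, -1.121320); octagon support 1.585786 vs apothem 1.5 → ∉ W
#3 (-2, 0, -3, -3): internal (-4.121320, 0.878680); octagon support 4.121320 vs apothem 1.5 → ∉ W
#4 (1, 2, 2, 1): internal (0.292893, 0.121320); octagon support 0.292893 vs apothem 1.5 → ∈ W
#5 (1, 0, 0, 1): internal (1.707107, 0.707107); octagon support 1.707107 vs apothem 1.5 → ∉ W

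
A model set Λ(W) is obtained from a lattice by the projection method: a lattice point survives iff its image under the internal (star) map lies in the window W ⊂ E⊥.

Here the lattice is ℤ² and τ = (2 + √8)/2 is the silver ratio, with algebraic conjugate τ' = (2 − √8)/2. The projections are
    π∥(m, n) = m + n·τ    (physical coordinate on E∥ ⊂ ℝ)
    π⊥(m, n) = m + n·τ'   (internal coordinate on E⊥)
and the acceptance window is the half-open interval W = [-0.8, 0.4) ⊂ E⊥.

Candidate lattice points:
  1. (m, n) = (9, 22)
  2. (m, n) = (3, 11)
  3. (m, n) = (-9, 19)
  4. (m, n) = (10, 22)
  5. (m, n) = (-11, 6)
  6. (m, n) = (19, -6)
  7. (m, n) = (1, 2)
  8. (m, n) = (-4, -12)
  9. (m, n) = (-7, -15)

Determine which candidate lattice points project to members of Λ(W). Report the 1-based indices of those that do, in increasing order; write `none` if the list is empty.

τ' = (2−√8)/2 ≈ -0.414214.
[1] lift (9,22): star map gives -0.112698; window check -0.8 ≤ -0.112698 < 0.4 is true → IN Λ
[2] lift (3,11): star map gives -1.556349; window check -0.8 ≤ -1.556349 < 0.4 is false → out
[3] lift (-9,19): star map gives -16.870058; window check -0.8 ≤ -16.870058 < 0.4 is false → out
[4] lift (10,22): star map gives 0.887302; window check -0.8 ≤ 0.887302 < 0.4 is false → out
[5] lift (-11,6): star map gives -13.485281; window check -0.8 ≤ -13.485281 < 0.4 is false → out
[6] lift (19,-6): star map gives 21.485281; window check -0.8 ≤ 21.485281 < 0.4 is false → out
[7] lift (1,2): star map gives 0.171573; window check -0.8 ≤ 0.171573 < 0.4 is true → IN Λ
[8] lift (-4,-12): star map gives 0.970563; window check -0.8 ≤ 0.970563 < 0.4 is false → out
[9] lift (-7,-15): star map gives -0.786797; window check -0.8 ≤ -0.786797 < 0.4 is true → IN Λ

1, 7, 9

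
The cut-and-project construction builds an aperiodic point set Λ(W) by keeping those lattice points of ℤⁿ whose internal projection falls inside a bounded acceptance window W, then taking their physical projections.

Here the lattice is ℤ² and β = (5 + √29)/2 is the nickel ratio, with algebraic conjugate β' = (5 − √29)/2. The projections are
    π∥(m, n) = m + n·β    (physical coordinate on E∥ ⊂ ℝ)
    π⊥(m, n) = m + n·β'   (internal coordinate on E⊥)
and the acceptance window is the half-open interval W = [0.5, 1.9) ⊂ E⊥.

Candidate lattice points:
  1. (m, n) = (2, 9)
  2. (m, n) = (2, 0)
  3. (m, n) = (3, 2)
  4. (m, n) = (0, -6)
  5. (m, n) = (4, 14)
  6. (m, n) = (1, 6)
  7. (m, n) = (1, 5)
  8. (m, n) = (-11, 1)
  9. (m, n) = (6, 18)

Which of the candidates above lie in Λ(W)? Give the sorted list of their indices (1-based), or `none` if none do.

4, 5

β' = (5−√29)/2 ≈ -0.19258.
#1 (2,9): internal coord 2 + (9)·β' = +0.26676; +0.26676 ∉ [0.5, 1.9) → out
#2 (2,0): internal coord 2 + (0)·β' = +2.00000; +2.00000 ∉ [0.5, 1.9) → out
#3 (3,2): internal coord 3 + (2)·β' = +2.61484; +2.61484 ∉ [0.5, 1.9) → out
#4 (0,-6): internal coord 0 + (-6)·β' = +1.15549; +1.15549 ∈ [0.5, 1.9) → IN Λ
#5 (4,14): internal coord 4 + (14)·β' = +1.30385; +1.30385 ∈ [0.5, 1.9) → IN Λ
#6 (1,6): internal coord 1 + (6)·β' = -0.15549; -0.15549 ∉ [0.5, 1.9) → out
#7 (1,5): internal coord 1 + (5)·β' = +0.03709; +0.03709 ∉ [0.5, 1.9) → out
#8 (-11,1): internal coord -11 + (1)·β' = -11.19258; -11.19258 ∉ [0.5, 1.9) → out
#9 (6,18): internal coord 6 + (18)·β' = +2.53352; +2.53352 ∉ [0.5, 1.9) → out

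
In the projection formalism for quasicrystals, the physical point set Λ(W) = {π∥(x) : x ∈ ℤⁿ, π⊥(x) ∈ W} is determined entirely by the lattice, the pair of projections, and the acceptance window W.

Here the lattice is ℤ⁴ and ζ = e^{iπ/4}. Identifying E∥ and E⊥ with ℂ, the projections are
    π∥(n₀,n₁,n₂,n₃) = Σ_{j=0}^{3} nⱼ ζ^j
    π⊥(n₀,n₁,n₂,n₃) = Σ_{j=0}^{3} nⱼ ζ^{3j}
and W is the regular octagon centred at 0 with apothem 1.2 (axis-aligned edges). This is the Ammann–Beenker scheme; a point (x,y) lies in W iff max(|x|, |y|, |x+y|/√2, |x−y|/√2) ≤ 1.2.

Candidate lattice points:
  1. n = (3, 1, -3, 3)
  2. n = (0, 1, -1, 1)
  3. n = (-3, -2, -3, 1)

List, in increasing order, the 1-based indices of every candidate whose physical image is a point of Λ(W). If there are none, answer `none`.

π⊥(n) = n₀ + n₁ζ³ + n₂ζ⁶ + n₃ζ⁹ where ζ = e^{iπ/4}.
candidate 1: n = (3, 1, -3, 3) → π⊥ ≈ (+4.4142, +5.8284); max(|x|,|y|,|x±y|/√2) = 7.2426 > 1.2 ⇒ ∉ W
candidate 2: n = (0, 1, -1, 1) → π⊥ ≈ (+0.0000, +2.4142); max(|x|,|y|,|x±y|/√2) = 2.4142 > 1.2 ⇒ ∉ W
candidate 3: n = (-3, -2, -3, 1) → π⊥ ≈ (-0.8787, +2.2929); max(|x|,|y|,|x±y|/√2) = 2.2929 > 1.2 ⇒ ∉ W

none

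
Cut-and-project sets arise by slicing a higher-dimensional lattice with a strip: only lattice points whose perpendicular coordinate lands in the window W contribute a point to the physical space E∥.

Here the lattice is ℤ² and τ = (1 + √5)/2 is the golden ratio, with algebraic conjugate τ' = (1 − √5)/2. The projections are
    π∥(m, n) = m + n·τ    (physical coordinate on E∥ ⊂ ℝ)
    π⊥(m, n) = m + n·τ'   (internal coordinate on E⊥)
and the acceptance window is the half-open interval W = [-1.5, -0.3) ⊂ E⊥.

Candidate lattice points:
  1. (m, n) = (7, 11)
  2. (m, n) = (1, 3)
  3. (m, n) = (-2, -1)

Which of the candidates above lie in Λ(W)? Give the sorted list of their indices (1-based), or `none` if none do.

2, 3

Compute τ' = (1−√5)/2 = -0.61803, so π⊥(m,n) = m -0.61803·n.
[1] lift (7,11): star map gives 0.20163; window check -1.5 ≤ 0.20163 < -0.3 is false → out
[2] lift (1,3): star map gives -0.85410; window check -1.5 ≤ -0.85410 < -0.3 is true → IN Λ
[3] lift (-2,-1): star map gives -1.38197; window check -1.5 ≤ -1.38197 < -0.3 is true → IN Λ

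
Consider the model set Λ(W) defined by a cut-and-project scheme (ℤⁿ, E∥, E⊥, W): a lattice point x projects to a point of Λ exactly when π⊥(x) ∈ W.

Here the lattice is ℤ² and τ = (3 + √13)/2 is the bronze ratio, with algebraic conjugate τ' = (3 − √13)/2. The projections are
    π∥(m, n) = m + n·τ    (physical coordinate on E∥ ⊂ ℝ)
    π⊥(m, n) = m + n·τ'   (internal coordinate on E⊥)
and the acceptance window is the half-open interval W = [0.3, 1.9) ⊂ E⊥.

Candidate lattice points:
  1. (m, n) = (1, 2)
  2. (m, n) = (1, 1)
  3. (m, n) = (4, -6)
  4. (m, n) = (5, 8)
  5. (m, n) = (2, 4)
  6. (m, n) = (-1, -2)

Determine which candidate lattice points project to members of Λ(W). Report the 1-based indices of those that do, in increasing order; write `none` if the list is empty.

1, 2, 5

τ' = (3−√13)/2 ≈ -0.302776.
candidate 1: (m,n)=(1,2) → π∥ = 1+2·τ ≈ 7.605551, π⊥ = 1+2·τ' ≈ 0.394449 ∈ [0.3, 1.9) ⇒ IN Λ
candidate 2: (m,n)=(1,1) → π∥ = 1+1·τ ≈ 4.302776, π⊥ = 1+1·τ' ≈ 0.697224 ∈ [0.3, 1.9) ⇒ IN Λ
candidate 3: (m,n)=(4,-6) → π∥ = 4-6·τ ≈ -15.816654, π⊥ = 4-6·τ' ≈ 5.816654 ∉ [0.3, 1.9) ⇒ out
candidate 4: (m,n)=(5,8) → π∥ = 5+8·τ ≈ 31.422205, π⊥ = 5+8·τ' ≈ 2.577795 ∉ [0.3, 1.9) ⇒ out
candidate 5: (m,n)=(2,4) → π∥ = 2+4·τ ≈ 15.211103, π⊥ = 2+4·τ' ≈ 0.788897 ∈ [0.3, 1.9) ⇒ IN Λ
candidate 6: (m,n)=(-1,-2) → π∥ = -1-2·τ ≈ -7.605551, π⊥ = -1-2·τ' ≈ -0.394449 ∉ [0.3, 1.9) ⇒ out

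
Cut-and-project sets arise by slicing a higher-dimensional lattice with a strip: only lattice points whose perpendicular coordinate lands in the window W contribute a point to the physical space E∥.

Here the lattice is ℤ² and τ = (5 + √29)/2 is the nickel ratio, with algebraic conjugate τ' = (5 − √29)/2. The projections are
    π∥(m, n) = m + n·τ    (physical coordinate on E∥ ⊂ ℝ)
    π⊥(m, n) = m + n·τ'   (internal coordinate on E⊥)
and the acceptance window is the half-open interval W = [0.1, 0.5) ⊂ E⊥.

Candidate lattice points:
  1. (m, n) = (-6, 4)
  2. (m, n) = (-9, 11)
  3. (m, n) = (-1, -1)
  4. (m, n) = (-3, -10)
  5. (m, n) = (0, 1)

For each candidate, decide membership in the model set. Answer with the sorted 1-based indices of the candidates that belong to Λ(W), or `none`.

Compute τ' = (5−√29)/2 = -0.19258, so π⊥(m,n) = m -0.19258·n.
candidate 1: (m,n)=(-6,4) → π∥ = -6+4·τ ≈ 14.77033, π⊥ = -6+4·τ' ≈ -6.77033 ∉ [0.1, 0.5) ⇒ out
candidate 2: (m,n)=(-9,11) → π∥ = -9+11·τ ≈ 48.11841, π⊥ = -9+11·τ' ≈ -11.11841 ∉ [0.1, 0.5) ⇒ out
candidate 3: (m,n)=(-1,-1) → π∥ = -1-1·τ ≈ -6.19258, π⊥ = -1-1·τ' ≈ -0.80742 ∉ [0.1, 0.5) ⇒ out
candidate 4: (m,n)=(-3,-10) → π∥ = -3-10·τ ≈ -54.92582, π⊥ = -3-10·τ' ≈ -1.07418 ∉ [0.1, 0.5) ⇒ out
candidate 5: (m,n)=(0,1) → π∥ = 0+1·τ ≈ 5.19258, π⊥ = 0+1·τ' ≈ -0.19258 ∉ [0.1, 0.5) ⇒ out

none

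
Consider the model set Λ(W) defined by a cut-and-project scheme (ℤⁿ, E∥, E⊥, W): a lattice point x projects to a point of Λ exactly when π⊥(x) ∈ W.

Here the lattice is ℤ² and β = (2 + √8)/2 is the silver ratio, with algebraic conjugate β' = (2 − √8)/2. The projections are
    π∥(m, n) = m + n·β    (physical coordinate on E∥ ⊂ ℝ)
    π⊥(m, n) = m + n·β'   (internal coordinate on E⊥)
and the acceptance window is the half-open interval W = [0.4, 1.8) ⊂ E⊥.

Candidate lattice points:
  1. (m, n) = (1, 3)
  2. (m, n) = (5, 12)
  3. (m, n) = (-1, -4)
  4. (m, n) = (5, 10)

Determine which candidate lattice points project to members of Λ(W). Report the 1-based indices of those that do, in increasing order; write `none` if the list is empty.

3, 4

Numerically β ≈ 2.41421 and β' = −1/β ≈ -0.41421.
#1 (1,3): internal coord 1 + (3)·β' = -0.24264; -0.24264 ∉ [0.4, 1.8) → out
#2 (5,12): internal coord 5 + (12)·β' = +0.02944; +0.02944 ∉ [0.4, 1.8) → out
#3 (-1,-4): internal coord -1 + (-4)·β' = +0.65685; +0.65685 ∈ [0.4, 1.8) → IN Λ
#4 (5,10): internal coord 5 + (10)·β' = +0.85786; +0.85786 ∈ [0.4, 1.8) → IN Λ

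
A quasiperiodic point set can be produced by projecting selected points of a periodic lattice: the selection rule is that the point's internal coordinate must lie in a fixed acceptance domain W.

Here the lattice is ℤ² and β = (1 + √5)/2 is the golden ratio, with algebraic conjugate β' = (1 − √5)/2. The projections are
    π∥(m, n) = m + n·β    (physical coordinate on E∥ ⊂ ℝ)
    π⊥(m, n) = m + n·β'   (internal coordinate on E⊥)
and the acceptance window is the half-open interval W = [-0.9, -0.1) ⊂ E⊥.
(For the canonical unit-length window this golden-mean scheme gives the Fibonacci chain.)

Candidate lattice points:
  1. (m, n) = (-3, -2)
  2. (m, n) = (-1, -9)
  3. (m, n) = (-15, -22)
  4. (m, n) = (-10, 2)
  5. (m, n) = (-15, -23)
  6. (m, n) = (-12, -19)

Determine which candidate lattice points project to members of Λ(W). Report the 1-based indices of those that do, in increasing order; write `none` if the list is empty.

5, 6

Numerically β ≈ 1.61803 and β' = −1/β ≈ -0.61803.
candidate 1: (m,n)=(-3,-2) → π∥ = -3-2·β ≈ -6.23607, π⊥ = -3-2·β' ≈ -1.76393 ∉ [-0.9, -0.1) ⇒ out
candidate 2: (m,n)=(-1,-9) → π∥ = -1-9·β ≈ -15.56231, π⊥ = -1-9·β' ≈ 4.56231 ∉ [-0.9, -0.1) ⇒ out
candidate 3: (m,n)=(-15,-22) → π∥ = -15-22·β ≈ -50.59675, π⊥ = -15-22·β' ≈ -1.40325 ∉ [-0.9, -0.1) ⇒ out
candidate 4: (m,n)=(-10,2) → π∥ = -10+2·β ≈ -6.76393, π⊥ = -10+2·β' ≈ -11.23607 ∉ [-0.9, -0.1) ⇒ out
candidate 5: (m,n)=(-15,-23) → π∥ = -15-23·β ≈ -52.21478, π⊥ = -15-23·β' ≈ -0.78522 ∈ [-0.9, -0.1) ⇒ IN Λ
candidate 6: (m,n)=(-12,-19) → π∥ = -12-19·β ≈ -42.74265, π⊥ = -12-19·β' ≈ -0.25735 ∈ [-0.9, -0.1) ⇒ IN Λ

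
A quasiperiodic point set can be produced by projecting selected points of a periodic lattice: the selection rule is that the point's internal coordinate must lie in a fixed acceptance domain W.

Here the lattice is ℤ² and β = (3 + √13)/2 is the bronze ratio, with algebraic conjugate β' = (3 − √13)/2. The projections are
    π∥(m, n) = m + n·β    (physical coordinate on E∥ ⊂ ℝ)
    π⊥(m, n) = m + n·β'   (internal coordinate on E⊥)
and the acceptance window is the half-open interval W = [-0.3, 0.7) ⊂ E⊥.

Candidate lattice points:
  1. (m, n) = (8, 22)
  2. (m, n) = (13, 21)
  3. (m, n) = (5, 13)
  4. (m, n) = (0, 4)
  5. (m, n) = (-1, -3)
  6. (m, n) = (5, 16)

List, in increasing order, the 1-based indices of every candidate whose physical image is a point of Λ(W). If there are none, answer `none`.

5, 6

Compute β' = (3−√13)/2 = -0.30278, so π⊥(m,n) = m -0.30278·n.
[1] lift (8,22): star map gives 1.33894; window check -0.3 ≤ 1.33894 < 0.7 is false → out
[2] lift (13,21): star map gives 6.64171; window check -0.3 ≤ 6.64171 < 0.7 is false → out
[3] lift (5,13): star map gives 1.06392; window check -0.3 ≤ 1.06392 < 0.7 is false → out
[4] lift (0,4): star map gives -1.21110; window check -0.3 ≤ -1.21110 < 0.7 is false → out
[5] lift (-1,-3): star map gives -0.09167; window check -0.3 ≤ -0.09167 < 0.7 is true → IN Λ
[6] lift (5,16): star map gives 0.15559; window check -0.3 ≤ 0.15559 < 0.7 is true → IN Λ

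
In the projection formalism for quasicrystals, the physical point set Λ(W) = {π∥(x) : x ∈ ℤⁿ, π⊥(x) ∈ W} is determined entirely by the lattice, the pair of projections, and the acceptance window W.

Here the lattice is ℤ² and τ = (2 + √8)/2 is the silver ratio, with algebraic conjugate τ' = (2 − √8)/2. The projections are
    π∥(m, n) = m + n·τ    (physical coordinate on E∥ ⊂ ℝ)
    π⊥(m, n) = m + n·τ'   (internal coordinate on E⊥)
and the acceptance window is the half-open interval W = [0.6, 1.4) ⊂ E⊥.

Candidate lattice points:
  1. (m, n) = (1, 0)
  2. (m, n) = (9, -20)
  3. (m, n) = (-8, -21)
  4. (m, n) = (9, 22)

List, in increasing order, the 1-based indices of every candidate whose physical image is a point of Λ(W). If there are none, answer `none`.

τ' = (2−√8)/2 ≈ -0.4142.
[1] lift (1,0): star map gives 1.0000; window check 0.6 ≤ 1.0000 < 1.4 is true → IN Λ
[2] lift (9,-20): star map gives 17.2843; window check 0.6 ≤ 17.2843 < 1.4 is false → out
[3] lift (-8,-21): star map gives 0.6985; window check 0.6 ≤ 0.6985 < 1.4 is true → IN Λ
[4] lift (9,22): star map gives -0.1127; window check 0.6 ≤ -0.1127 < 1.4 is false → out

1, 3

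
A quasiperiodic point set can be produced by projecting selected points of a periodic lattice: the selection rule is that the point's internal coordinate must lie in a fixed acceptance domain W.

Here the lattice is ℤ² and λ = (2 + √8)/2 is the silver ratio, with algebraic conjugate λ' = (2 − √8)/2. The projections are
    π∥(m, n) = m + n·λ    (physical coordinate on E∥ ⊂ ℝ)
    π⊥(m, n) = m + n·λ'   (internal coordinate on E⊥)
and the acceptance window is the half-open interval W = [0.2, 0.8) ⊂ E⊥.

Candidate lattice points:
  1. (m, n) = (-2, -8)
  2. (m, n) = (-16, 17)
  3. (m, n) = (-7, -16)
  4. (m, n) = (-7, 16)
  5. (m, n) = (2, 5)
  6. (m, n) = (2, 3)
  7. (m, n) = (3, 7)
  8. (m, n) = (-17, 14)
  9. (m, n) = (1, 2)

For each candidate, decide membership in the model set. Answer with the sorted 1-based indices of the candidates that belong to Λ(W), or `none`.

6

Numerically λ ≈ 2.4142 and λ' = −1/λ ≈ -0.4142.
candidate 1: (m,n)=(-2,-8) → π∥ = -2-8·λ ≈ -21.3137, π⊥ = -2-8·λ' ≈ 1.3137 ∉ [0.2, 0.8) ⇒ out
candidate 2: (m,n)=(-16,17) → π∥ = -16+17·λ ≈ 25.0416, π⊥ = -16+17·λ' ≈ -23.0416 ∉ [0.2, 0.8) ⇒ out
candidate 3: (m,n)=(-7,-16) → π∥ = -7-16·λ ≈ -45.6274, π⊥ = -7-16·λ' ≈ -0.3726 ∉ [0.2, 0.8) ⇒ out
candidate 4: (m,n)=(-7,16) → π∥ = -7+16·λ ≈ 31.6274, π⊥ = -7+16·λ' ≈ -13.6274 ∉ [0.2, 0.8) ⇒ out
candidate 5: (m,n)=(2,5) → π∥ = 2+5·λ ≈ 14.0711, π⊥ = 2+5·λ' ≈ -0.0711 ∉ [0.2, 0.8) ⇒ out
candidate 6: (m,n)=(2,3) → π∥ = 2+3·λ ≈ 9.2426, π⊥ = 2+3·λ' ≈ 0.7574 ∈ [0.2, 0.8) ⇒ IN Λ
candidate 7: (m,n)=(3,7) → π∥ = 3+7·λ ≈ 19.8995, π⊥ = 3+7·λ' ≈ 0.1005 ∉ [0.2, 0.8) ⇒ out
candidate 8: (m,n)=(-17,14) → π∥ = -17+14·λ ≈ 16.7990, π⊥ = -17+14·λ' ≈ -22.7990 ∉ [0.2, 0.8) ⇒ out
candidate 9: (m,n)=(1,2) → π∥ = 1+2·λ ≈ 5.8284, π⊥ = 1+2·λ' ≈ 0.1716 ∉ [0.2, 0.8) ⇒ out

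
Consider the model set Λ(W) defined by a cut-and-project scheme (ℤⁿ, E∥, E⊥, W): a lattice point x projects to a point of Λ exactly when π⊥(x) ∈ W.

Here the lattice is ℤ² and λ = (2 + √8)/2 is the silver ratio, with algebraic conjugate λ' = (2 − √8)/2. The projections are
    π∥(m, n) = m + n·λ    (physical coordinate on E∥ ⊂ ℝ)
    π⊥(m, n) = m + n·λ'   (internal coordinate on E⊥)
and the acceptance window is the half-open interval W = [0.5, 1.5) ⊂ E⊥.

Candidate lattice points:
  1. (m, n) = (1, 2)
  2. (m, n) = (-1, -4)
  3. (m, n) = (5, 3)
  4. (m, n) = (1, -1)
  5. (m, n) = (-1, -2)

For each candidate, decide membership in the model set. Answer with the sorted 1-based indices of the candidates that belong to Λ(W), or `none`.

λ' = (2−√8)/2 ≈ -0.4142.
#1 (1,2): internal coord 1 + (2)·λ' = +0.1716; +0.1716 ∉ [0.5, 1.5) → out
#2 (-1,-4): internal coord -1 + (-4)·λ' = +0.6569; +0.6569 ∈ [0.5, 1.5) → IN Λ
#3 (5,3): internal coord 5 + (3)·λ' = +3.7574; +3.7574 ∉ [0.5, 1.5) → out
#4 (1,-1): internal coord 1 + (-1)·λ' = +1.4142; +1.4142 ∈ [0.5, 1.5) → IN Λ
#5 (-1,-2): internal coord -1 + (-2)·λ' = -0.1716; -0.1716 ∉ [0.5, 1.5) → out

2, 4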